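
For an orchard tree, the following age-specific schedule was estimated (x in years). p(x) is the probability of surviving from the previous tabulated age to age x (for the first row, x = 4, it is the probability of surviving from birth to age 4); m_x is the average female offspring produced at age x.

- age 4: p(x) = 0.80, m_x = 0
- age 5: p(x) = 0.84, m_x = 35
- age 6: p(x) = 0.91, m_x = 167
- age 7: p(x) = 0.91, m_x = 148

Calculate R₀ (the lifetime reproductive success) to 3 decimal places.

Survivorship from birth: l_x = p_4·p_5·…·p_x.
  l_4 = 0.80000
  l_5 = 0.67200
  l_6 = 0.61152
  l_7 = 0.55648
R₀ = Σ l_x m_x:
  age 4: 0.80000 × 0 = 0.0000
  age 5: 0.67200 × 35 = 23.5200
  age 6: 0.61152 × 167 = 102.1238
  age 7: 0.55648 × 148 = 82.3590
R₀ = 0.0000 + 23.5200 + 102.1238 + 82.3590 = 208.0029

208.003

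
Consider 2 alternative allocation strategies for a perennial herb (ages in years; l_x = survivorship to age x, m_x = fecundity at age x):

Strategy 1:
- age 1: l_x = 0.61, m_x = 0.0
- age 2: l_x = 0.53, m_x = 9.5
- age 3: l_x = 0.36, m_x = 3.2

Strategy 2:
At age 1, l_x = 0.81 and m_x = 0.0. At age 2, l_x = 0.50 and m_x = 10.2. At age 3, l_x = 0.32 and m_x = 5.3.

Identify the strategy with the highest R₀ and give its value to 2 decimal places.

6.80

Strategy 1: R₀ = 0.61×0.0 + 0.53×9.5 + 0.36×3.2 = 6.1870
Strategy 2: R₀ = 0.81×0.0 + 0.50×10.2 + 0.32×5.3 = 6.7960
Highest R₀: strategy 2 with 6.7960.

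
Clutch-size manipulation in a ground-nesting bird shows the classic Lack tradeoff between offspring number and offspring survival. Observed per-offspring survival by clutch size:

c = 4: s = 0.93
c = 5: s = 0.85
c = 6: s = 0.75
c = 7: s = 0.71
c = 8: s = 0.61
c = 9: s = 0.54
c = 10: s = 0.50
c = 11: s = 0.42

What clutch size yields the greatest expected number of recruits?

10

Expected recruits = c × s(c):
  c=4: 4 × 0.93 = 3.720
  c=5: 5 × 0.85 = 4.250
  c=6: 6 × 0.75 = 4.500
  c=7: 7 × 0.71 = 4.970
  c=8: 8 × 0.61 = 4.880
  c=9: 9 × 0.54 = 4.860
  c=10: 10 × 0.50 = 5.000
  c=11: 11 × 0.42 = 4.620
Maximum at c = 10 (5.000 recruits).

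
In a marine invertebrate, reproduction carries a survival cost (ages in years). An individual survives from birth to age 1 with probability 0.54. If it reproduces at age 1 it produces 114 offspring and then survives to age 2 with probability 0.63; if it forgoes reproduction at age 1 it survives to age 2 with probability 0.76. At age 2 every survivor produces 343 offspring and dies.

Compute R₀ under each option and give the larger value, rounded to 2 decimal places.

breed at age 1: R₀ = 0.54 × (114 + 0.63 × 343) = 0.54 × 330.0900 = 178.2486
delay to age 2: R₀ = 0.54 × (0.76 × 343) = 0.54 × 260.6800 = 140.7672
Higher: breed at age 1 (178.2486).

178.25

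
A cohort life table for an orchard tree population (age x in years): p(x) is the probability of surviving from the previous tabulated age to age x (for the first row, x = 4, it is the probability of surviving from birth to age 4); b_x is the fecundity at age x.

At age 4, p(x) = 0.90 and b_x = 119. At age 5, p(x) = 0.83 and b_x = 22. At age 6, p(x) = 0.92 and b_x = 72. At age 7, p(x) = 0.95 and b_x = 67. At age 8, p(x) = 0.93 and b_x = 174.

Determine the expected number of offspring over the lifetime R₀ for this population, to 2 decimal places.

Survivorship from birth: l_x = p_4·p_5·…·p_x.
  l_4 = 0.90000
  l_5 = 0.74700
  l_6 = 0.68724
  l_7 = 0.65288
  l_8 = 0.60718
R₀ = Σ l_x b_x:
  age 4: 0.90000 × 119 = 107.1000
  age 5: 0.74700 × 22 = 16.4340
  age 6: 0.68724 × 72 = 49.4813
  age 7: 0.65288 × 67 = 43.7430
  age 8: 0.60718 × 174 = 105.6493
R₀ = 107.1000 + 16.4340 + 49.4813 + 43.7430 + 105.6493 = 322.4076

322.41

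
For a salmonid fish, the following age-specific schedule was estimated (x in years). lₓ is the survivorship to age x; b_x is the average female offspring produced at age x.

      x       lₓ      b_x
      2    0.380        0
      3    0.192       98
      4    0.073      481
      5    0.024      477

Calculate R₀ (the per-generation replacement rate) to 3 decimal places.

65.377

R₀ = Σ lₓ b_x:
  age 2: 0.380 × 0 = 0.0000
  age 3: 0.192 × 98 = 18.8160
  age 4: 0.073 × 481 = 35.1130
  age 5: 0.024 × 477 = 11.4480
R₀ = 0.0000 + 18.8160 + 35.1130 + 11.4480 = 65.3770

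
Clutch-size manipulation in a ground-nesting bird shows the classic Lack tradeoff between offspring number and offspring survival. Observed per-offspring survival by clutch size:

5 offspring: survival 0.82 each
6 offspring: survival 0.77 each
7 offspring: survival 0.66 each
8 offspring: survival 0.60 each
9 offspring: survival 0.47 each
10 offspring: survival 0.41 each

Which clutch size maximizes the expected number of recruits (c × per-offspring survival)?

Expected recruits = c × s(c):
  c=5: 5 × 0.82 = 4.100
  c=6: 6 × 0.77 = 4.620
  c=7: 7 × 0.66 = 4.620
  c=8: 8 × 0.60 = 4.800
  c=9: 9 × 0.47 = 4.230
  c=10: 10 × 0.41 = 4.100
Maximum at c = 8 (4.800 recruits).

8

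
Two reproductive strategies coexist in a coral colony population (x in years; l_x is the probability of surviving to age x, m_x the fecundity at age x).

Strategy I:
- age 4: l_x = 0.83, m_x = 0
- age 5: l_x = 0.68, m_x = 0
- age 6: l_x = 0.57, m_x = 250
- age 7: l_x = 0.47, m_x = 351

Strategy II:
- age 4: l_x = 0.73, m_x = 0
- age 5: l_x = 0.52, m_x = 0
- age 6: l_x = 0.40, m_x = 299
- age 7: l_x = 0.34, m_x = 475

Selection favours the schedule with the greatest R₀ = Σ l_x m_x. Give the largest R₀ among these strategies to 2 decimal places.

Strategy I: R₀ = 0.83×0 + 0.68×0 + 0.57×250 + 0.47×351 = 307.4700
Strategy II: R₀ = 0.73×0 + 0.52×0 + 0.40×299 + 0.34×475 = 281.1000
Highest R₀: strategy I with 307.4700.

307.47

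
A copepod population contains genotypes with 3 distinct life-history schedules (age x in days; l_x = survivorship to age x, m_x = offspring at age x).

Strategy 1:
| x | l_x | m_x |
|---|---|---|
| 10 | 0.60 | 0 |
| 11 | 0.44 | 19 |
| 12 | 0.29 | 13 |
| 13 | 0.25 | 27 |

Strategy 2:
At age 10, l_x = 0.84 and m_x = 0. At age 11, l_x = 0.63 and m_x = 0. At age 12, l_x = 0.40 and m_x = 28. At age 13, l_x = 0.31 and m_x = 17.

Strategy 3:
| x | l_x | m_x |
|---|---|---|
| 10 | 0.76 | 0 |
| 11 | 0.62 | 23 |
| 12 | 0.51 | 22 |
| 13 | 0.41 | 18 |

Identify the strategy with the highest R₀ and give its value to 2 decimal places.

Strategy 1: R₀ = 0.60×0 + 0.44×19 + 0.29×13 + 0.25×27 = 18.8800
Strategy 2: R₀ = 0.84×0 + 0.63×0 + 0.40×28 + 0.31×17 = 16.4700
Strategy 3: R₀ = 0.76×0 + 0.62×23 + 0.51×22 + 0.41×18 = 32.8600
Highest R₀: strategy 3 with 32.8600.

32.86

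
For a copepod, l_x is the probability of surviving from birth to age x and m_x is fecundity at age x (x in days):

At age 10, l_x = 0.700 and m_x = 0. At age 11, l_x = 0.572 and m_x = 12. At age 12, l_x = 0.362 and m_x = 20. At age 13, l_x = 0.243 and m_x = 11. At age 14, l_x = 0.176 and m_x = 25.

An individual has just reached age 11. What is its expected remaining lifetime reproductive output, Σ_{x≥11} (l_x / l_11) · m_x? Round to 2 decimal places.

l_11 = 0.572. Conditional survival from age 11 to x is l_x / l_11.
  x=11: (0.572/0.572) × 12 = 12.0000
  x=12: (0.362/0.572) × 20 = 12.6573
  x=13: (0.243/0.572) × 11 = 4.6731
  x=14: (0.176/0.572) × 25 = 7.6923
Sum = 12.0000 + 12.6573 + 4.6731 + 7.6923 = 37.0227

37.02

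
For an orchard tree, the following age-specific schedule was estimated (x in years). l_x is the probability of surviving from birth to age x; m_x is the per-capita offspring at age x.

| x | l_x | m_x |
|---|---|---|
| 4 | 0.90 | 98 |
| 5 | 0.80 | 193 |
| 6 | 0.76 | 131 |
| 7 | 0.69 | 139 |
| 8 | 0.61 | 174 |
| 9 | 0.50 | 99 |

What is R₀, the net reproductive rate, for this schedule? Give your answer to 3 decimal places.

R₀ = Σ l_x m_x:
  age 4: 0.90 × 98 = 88.2000
  age 5: 0.80 × 193 = 154.4000
  age 6: 0.76 × 131 = 99.5600
  age 7: 0.69 × 139 = 95.9100
  age 8: 0.61 × 174 = 106.1400
  age 9: 0.50 × 99 = 49.5000
R₀ = 88.2000 + 154.4000 + 99.5600 + 95.9100 + 106.1400 + 49.5000 = 593.7100

593.710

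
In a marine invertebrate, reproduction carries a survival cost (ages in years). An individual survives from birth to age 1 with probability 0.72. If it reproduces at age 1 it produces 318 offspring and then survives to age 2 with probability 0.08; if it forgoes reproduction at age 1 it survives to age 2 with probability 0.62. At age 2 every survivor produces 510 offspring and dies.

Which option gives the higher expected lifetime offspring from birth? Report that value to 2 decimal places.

258.34

breed at age 1: R₀ = 0.72 × (318 + 0.08 × 510) = 0.72 × 358.8000 = 258.3360
delay to age 2: R₀ = 0.72 × (0.62 × 510) = 0.72 × 316.2000 = 227.6640
Higher: breed at age 1 (258.3360).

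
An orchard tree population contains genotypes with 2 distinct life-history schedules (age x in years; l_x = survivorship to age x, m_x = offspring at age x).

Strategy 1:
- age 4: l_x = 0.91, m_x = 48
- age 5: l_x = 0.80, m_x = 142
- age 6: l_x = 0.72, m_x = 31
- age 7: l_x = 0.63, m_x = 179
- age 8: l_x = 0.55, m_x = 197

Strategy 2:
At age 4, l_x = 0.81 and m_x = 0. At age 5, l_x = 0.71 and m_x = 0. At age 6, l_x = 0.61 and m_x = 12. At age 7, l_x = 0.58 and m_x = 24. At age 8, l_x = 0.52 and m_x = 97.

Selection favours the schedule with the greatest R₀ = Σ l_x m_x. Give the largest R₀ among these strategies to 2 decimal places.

Strategy 1: R₀ = 0.91×48 + 0.80×142 + 0.72×31 + 0.63×179 + 0.55×197 = 400.7200
Strategy 2: R₀ = 0.81×0 + 0.71×0 + 0.61×12 + 0.58×24 + 0.52×97 = 71.6800
Highest R₀: strategy 1 with 400.7200.

400.72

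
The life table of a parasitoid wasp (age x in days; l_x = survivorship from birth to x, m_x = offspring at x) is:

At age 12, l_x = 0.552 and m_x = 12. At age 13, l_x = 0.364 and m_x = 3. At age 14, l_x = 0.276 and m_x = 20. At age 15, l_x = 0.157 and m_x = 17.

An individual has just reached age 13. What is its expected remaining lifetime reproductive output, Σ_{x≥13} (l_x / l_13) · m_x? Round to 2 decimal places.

l_13 = 0.364. Conditional survival from age 13 to x is l_x / l_13.
  x=13: (0.364/0.364) × 3 = 3.0000
  x=14: (0.276/0.364) × 20 = 15.1648
  x=15: (0.157/0.364) × 17 = 7.3324
Sum = 3.0000 + 15.1648 + 7.3324 = 25.4973

25.50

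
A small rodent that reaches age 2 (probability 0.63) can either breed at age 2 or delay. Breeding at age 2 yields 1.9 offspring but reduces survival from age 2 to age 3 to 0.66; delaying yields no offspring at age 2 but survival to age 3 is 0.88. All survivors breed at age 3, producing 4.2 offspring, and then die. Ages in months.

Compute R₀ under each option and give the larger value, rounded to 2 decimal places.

2.94

breed at age 2: R₀ = 0.63 × (1.9 + 0.66 × 4.2) = 0.63 × 4.6720 = 2.9434
delay to age 3: R₀ = 0.63 × (0.88 × 4.2) = 0.63 × 3.6960 = 2.3285
Higher: breed at age 2 (2.9434).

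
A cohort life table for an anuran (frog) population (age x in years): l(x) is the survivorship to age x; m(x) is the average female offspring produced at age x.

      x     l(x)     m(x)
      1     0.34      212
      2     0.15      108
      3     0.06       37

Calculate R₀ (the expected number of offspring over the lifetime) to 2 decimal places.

R₀ = Σ l(x) m(x):
  age 1: 0.34 × 212 = 72.0800
  age 2: 0.15 × 108 = 16.2000
  age 3: 0.06 × 37 = 2.2200
R₀ = 72.0800 + 16.2000 + 2.2200 = 90.5000

90.50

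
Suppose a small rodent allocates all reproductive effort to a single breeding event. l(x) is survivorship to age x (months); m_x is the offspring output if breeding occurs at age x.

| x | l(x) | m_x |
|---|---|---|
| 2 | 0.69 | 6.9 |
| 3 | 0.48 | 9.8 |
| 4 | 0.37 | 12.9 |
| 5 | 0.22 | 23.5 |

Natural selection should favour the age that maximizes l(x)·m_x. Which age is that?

5

Expected offspring if breeding at age x = l(x) × m_x:
  age 2: 0.69 × 6.9 = 4.761
  age 3: 0.48 × 9.8 = 4.704
  age 4: 0.37 × 12.9 = 4.773
  age 5: 0.22 × 23.5 = 5.170
Maximum at age 5 (5.170).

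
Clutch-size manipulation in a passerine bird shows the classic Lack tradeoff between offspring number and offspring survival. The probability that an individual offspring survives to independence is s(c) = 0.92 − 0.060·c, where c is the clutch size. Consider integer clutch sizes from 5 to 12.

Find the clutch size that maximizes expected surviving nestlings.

Expected surviving nestlings = c × s(c):
  c=5: 5 × 0.620 = 3.100
  c=6: 6 × 0.560 = 3.360
  c=7: 7 × 0.500 = 3.500
  c=8: 8 × 0.440 = 3.520
  c=9: 9 × 0.380 = 3.420
  c=10: 10 × 0.320 = 3.200
  c=11: 11 × 0.260 = 2.860
  c=12: 12 × 0.200 = 2.400
Maximum at c = 8 (3.520 surviving nestlings).

8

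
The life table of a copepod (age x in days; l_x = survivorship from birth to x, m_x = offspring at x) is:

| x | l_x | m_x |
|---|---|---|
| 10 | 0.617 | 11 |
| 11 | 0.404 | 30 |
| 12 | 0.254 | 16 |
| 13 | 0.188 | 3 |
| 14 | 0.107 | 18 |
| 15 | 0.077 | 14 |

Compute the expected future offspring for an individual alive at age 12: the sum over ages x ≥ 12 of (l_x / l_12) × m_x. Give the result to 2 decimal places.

30.05

l_12 = 0.254. Conditional survival from age 12 to x is l_x / l_12.
  x=12: (0.254/0.254) × 16 = 16.0000
  x=13: (0.188/0.254) × 3 = 2.2205
  x=14: (0.107/0.254) × 18 = 7.5827
  x=15: (0.077/0.254) × 14 = 4.2441
Sum = 16.0000 + 2.2205 + 7.5827 + 4.2441 = 30.0472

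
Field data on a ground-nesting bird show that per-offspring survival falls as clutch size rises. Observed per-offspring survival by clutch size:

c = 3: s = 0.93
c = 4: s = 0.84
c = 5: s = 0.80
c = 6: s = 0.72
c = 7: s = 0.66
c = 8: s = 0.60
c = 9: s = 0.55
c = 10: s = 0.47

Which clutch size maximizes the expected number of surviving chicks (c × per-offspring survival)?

Expected surviving chicks = c × s(c):
  c=3: 3 × 0.93 = 2.790
  c=4: 4 × 0.84 = 3.360
  c=5: 5 × 0.80 = 4.000
  c=6: 6 × 0.72 = 4.320
  c=7: 7 × 0.66 = 4.620
  c=8: 8 × 0.60 = 4.800
  c=9: 9 × 0.55 = 4.950
  c=10: 10 × 0.47 = 4.700
Maximum at c = 9 (4.950 surviving chicks).

9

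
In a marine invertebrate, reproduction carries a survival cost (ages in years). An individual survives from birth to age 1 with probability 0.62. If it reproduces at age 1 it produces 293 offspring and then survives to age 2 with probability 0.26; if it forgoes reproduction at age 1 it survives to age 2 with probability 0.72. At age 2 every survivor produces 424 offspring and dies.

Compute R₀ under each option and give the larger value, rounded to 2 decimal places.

breed at age 1: R₀ = 0.62 × (293 + 0.26 × 424) = 0.62 × 403.2400 = 250.0088
delay to age 2: R₀ = 0.62 × (0.72 × 424) = 0.62 × 305.2800 = 189.2736
Higher: breed at age 1 (250.0088).

250.01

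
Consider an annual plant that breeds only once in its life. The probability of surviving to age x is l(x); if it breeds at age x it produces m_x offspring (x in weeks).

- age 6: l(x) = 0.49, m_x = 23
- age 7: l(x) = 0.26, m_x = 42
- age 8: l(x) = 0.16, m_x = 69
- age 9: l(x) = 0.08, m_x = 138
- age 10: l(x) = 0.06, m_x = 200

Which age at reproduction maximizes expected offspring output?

10

Expected offspring if breeding at age x = l(x) × m_x:
  age 6: 0.49 × 23 = 11.270
  age 7: 0.26 × 42 = 10.920
  age 8: 0.16 × 69 = 11.040
  age 9: 0.08 × 138 = 11.040
  age 10: 0.06 × 200 = 12.000
Maximum at age 10 (12.000).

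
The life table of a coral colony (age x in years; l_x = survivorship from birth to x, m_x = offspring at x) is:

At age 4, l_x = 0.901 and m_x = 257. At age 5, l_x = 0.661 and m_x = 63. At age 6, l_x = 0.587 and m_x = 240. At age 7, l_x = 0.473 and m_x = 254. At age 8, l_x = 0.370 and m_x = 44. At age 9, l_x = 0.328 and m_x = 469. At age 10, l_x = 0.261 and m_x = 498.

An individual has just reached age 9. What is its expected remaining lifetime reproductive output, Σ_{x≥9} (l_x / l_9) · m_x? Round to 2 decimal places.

l_9 = 0.328. Conditional survival from age 9 to x is l_x / l_9.
  x=9: (0.328/0.328) × 469 = 469.0000
  x=10: (0.261/0.328) × 498 = 396.2744
Sum = 469.0000 + 396.2744 = 865.2744

865.27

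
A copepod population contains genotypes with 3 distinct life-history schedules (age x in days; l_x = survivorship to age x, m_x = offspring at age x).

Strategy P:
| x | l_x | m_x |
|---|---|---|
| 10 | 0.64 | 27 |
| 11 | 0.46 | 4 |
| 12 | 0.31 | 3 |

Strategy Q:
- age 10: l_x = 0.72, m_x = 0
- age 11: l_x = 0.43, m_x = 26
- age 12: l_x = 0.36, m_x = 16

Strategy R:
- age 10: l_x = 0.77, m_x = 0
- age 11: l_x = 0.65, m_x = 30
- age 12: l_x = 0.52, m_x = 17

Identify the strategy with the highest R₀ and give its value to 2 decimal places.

28.34

Strategy P: R₀ = 0.64×27 + 0.46×4 + 0.31×3 = 20.0500
Strategy Q: R₀ = 0.72×0 + 0.43×26 + 0.36×16 = 16.9400
Strategy R: R₀ = 0.77×0 + 0.65×30 + 0.52×17 = 28.3400
Highest R₀: strategy R with 28.3400.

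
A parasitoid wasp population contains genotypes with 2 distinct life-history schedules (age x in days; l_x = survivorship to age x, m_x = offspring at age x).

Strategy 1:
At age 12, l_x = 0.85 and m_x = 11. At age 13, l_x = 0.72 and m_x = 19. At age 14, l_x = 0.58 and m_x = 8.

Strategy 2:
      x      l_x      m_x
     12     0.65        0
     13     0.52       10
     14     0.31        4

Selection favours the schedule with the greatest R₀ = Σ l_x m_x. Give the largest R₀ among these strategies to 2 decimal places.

27.67

Strategy 1: R₀ = 0.85×11 + 0.72×19 + 0.58×8 = 27.6700
Strategy 2: R₀ = 0.65×0 + 0.52×10 + 0.31×4 = 6.4400
Highest R₀: strategy 1 with 27.6700.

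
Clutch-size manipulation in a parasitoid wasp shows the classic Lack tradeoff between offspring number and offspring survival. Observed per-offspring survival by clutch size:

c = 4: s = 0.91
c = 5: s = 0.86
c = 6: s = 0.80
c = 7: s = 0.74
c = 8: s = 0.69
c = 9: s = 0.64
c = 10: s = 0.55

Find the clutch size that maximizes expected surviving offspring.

9

Expected surviving offspring = c × s(c):
  c=4: 4 × 0.91 = 3.640
  c=5: 5 × 0.86 = 4.300
  c=6: 6 × 0.80 = 4.800
  c=7: 7 × 0.74 = 5.180
  c=8: 8 × 0.69 = 5.520
  c=9: 9 × 0.64 = 5.760
  c=10: 10 × 0.55 = 5.500
Maximum at c = 9 (5.760 surviving offspring).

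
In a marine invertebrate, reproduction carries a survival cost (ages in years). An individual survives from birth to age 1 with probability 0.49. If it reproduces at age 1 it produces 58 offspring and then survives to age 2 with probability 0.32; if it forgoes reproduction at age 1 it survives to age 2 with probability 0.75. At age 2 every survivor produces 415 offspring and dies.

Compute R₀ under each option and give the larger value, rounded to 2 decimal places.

breed at age 1: R₀ = 0.49 × (58 + 0.32 × 415) = 0.49 × 190.8000 = 93.4920
delay to age 2: R₀ = 0.49 × (0.75 × 415) = 0.49 × 311.2500 = 152.5125
Higher: delay to age 2 (152.5125).

152.51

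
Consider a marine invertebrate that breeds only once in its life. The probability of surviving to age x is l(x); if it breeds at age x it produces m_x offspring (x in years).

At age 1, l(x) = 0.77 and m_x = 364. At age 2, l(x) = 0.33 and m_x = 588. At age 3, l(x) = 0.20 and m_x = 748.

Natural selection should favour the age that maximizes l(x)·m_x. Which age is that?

1

Expected offspring if breeding at age x = l(x) × m_x:
  age 1: 0.77 × 364 = 280.280
  age 2: 0.33 × 588 = 194.040
  age 3: 0.20 × 748 = 149.600
Maximum at age 1 (280.280).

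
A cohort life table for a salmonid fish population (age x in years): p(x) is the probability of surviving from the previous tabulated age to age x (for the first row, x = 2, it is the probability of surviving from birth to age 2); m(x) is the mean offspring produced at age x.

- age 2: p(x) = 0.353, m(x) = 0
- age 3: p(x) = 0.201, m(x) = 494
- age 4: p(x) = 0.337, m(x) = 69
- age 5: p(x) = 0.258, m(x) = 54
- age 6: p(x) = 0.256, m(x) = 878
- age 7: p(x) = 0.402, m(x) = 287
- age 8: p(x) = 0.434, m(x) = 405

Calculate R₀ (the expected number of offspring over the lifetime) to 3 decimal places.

38.714

Survivorship from birth: l_x = p_2·p_3·…·p_x.
  l_2 = 0.35300
  l_3 = 0.07095
  l_4 = 0.02391
  l_5 = 0.00617
  l_6 = 0.00158
  l_7 = 0.00063
  l_8 = 0.00028
R₀ = Σ l_x m(x):
  age 2: 0.35300 × 0 = 0.0000
  age 3: 0.07095 × 494 = 35.0493
  age 4: 0.02391 × 69 = 1.6498
  age 5: 0.00617 × 54 = 0.3332
  age 6: 0.00158 × 878 = 1.3872
  age 7: 0.00063 × 287 = 0.1808
  age 8: 0.00028 × 405 = 0.1134
R₀ = 0.0000 + 35.0493 + 1.6498 + 0.3332 + 1.3872 + 0.1808 + 0.1134 = 38.7137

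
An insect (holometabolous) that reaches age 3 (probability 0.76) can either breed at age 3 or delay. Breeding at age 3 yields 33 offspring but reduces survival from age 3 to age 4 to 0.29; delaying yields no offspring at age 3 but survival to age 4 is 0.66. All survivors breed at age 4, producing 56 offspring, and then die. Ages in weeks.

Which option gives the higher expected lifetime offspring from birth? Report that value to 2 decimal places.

breed at age 3: R₀ = 0.76 × (33 + 0.29 × 56) = 0.76 × 49.2400 = 37.4224
delay to age 4: R₀ = 0.76 × (0.66 × 56) = 0.76 × 36.9600 = 28.0896
Higher: breed at age 3 (37.4224).

37.42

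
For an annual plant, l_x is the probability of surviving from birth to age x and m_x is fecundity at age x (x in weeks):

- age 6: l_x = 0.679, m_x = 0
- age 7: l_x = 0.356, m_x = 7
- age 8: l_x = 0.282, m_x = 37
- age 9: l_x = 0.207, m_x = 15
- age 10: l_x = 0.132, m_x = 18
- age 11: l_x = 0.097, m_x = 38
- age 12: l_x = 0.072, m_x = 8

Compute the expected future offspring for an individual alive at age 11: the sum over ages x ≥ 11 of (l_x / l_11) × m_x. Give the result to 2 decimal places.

43.94

l_11 = 0.097. Conditional survival from age 11 to x is l_x / l_11.
  x=11: (0.097/0.097) × 38 = 38.0000
  x=12: (0.072/0.097) × 8 = 5.9381
Sum = 38.0000 + 5.9381 = 43.9381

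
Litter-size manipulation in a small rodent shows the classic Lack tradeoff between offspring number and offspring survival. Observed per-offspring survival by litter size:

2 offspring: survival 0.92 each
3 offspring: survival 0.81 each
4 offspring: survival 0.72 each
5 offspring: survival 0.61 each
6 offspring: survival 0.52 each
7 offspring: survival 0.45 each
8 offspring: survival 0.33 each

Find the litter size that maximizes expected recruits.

7

Expected recruits = c × s(c):
  c=2: 2 × 0.92 = 1.840
  c=3: 3 × 0.81 = 2.430
  c=4: 4 × 0.72 = 2.880
  c=5: 5 × 0.61 = 3.050
  c=6: 6 × 0.52 = 3.120
  c=7: 7 × 0.45 = 3.150
  c=8: 8 × 0.33 = 2.640
Maximum at c = 7 (3.150 recruits).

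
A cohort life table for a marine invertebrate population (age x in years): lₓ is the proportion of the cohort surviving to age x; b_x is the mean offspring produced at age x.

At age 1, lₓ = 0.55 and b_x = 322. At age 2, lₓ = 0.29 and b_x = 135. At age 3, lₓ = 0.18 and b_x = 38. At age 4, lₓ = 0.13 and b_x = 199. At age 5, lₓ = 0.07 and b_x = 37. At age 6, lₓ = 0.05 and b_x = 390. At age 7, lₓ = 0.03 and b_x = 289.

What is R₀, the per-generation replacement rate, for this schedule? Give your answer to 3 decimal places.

279.720

R₀ = Σ lₓ b_x:
  age 1: 0.55 × 322 = 177.1000
  age 2: 0.29 × 135 = 39.1500
  age 3: 0.18 × 38 = 6.8400
  age 4: 0.13 × 199 = 25.8700
  age 5: 0.07 × 37 = 2.5900
  age 6: 0.05 × 390 = 19.5000
  age 7: 0.03 × 289 = 8.6700
R₀ = 177.1000 + 39.1500 + 6.8400 + 25.8700 + 2.5900 + 19.5000 + 8.6700 = 279.7200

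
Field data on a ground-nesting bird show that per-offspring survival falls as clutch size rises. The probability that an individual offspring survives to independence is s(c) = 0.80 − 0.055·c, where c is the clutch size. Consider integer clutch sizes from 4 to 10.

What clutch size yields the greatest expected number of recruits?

7

Expected recruits = c × s(c):
  c=4: 4 × 0.580 = 2.320
  c=5: 5 × 0.525 = 2.625
  c=6: 6 × 0.470 = 2.820
  c=7: 7 × 0.415 = 2.905
  c=8: 8 × 0.360 = 2.880
  c=9: 9 × 0.305 = 2.745
  c=10: 10 × 0.250 = 2.500
Maximum at c = 7 (2.905 recruits).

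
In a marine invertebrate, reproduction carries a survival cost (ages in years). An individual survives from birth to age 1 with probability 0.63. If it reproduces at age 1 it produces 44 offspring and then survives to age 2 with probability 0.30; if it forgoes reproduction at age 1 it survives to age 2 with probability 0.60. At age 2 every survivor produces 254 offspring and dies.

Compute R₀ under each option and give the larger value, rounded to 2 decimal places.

breed at age 1: R₀ = 0.63 × (44 + 0.30 × 254) = 0.63 × 120.2000 = 75.7260
delay to age 2: R₀ = 0.63 × (0.60 × 254) = 0.63 × 152.4000 = 96.0120
Higher: delay to age 2 (96.0120).

96.01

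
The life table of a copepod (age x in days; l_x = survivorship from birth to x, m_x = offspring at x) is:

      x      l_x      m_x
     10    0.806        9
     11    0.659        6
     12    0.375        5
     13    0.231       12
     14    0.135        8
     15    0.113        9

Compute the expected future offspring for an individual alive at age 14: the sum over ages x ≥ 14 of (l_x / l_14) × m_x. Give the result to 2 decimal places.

15.53

l_14 = 0.135. Conditional survival from age 14 to x is l_x / l_14.
  x=14: (0.135/0.135) × 8 = 8.0000
  x=15: (0.113/0.135) × 9 = 7.5333
Sum = 8.0000 + 7.5333 = 15.5333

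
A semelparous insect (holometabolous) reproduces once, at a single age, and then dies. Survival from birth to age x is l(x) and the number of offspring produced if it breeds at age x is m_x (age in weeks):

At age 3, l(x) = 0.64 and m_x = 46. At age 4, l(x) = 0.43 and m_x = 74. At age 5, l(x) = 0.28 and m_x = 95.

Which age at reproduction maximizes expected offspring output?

4

Expected offspring if breeding at age x = l(x) × m_x:
  age 3: 0.64 × 46 = 29.440
  age 4: 0.43 × 74 = 31.820
  age 5: 0.28 × 95 = 26.600
Maximum at age 4 (31.820).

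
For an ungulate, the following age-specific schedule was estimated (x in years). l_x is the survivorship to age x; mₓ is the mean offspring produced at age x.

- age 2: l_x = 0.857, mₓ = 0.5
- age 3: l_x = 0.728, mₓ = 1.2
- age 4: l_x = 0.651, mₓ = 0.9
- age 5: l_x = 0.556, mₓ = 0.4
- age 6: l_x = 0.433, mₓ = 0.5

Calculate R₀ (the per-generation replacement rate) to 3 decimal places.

R₀ = Σ l_x mₓ:
  age 2: 0.857 × 0.5 = 0.4285
  age 3: 0.728 × 1.2 = 0.8736
  age 4: 0.651 × 0.9 = 0.5859
  age 5: 0.556 × 0.4 = 0.2224
  age 6: 0.433 × 0.5 = 0.2165
R₀ = 0.4285 + 0.8736 + 0.5859 + 0.2224 + 0.2165 = 2.3269

2.327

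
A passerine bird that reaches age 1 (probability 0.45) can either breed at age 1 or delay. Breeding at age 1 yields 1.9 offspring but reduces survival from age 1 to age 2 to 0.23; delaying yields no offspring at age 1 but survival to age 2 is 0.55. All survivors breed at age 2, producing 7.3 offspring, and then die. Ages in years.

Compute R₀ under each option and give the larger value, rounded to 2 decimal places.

1.81

breed at age 1: R₀ = 0.45 × (1.9 + 0.23 × 7.3) = 0.45 × 3.5790 = 1.6105
delay to age 2: R₀ = 0.45 × (0.55 × 7.3) = 0.45 × 4.0150 = 1.8068
Higher: delay to age 2 (1.8068).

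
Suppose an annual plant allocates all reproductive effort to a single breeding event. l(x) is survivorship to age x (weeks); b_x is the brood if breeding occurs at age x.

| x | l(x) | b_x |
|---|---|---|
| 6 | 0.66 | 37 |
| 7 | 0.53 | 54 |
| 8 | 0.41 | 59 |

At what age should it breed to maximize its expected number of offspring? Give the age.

7

Expected offspring if breeding at age x = l(x) × b_x:
  age 6: 0.66 × 37 = 24.420
  age 7: 0.53 × 54 = 28.620
  age 8: 0.41 × 59 = 24.190
Maximum at age 7 (28.620).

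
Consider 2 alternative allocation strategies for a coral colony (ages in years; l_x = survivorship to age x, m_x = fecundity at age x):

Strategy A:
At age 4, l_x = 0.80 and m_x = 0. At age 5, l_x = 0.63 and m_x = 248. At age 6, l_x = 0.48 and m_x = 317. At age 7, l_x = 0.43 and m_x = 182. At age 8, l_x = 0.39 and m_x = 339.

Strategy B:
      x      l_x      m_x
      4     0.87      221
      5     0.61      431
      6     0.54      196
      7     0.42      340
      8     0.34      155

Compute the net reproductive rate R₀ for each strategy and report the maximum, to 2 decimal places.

756.52

Strategy A: R₀ = 0.80×0 + 0.63×248 + 0.48×317 + 0.43×182 + 0.39×339 = 518.8700
Strategy B: R₀ = 0.87×221 + 0.61×431 + 0.54×196 + 0.42×340 + 0.34×155 = 756.5200
Highest R₀: strategy B with 756.5200.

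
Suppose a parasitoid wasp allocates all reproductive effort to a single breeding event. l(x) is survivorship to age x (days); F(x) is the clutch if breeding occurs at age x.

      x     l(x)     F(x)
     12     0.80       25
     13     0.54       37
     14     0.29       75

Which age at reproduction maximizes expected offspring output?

14

Expected offspring if breeding at age x = l(x) × F(x):
  age 12: 0.80 × 25 = 20.000
  age 13: 0.54 × 37 = 19.980
  age 14: 0.29 × 75 = 21.750
Maximum at age 14 (21.750).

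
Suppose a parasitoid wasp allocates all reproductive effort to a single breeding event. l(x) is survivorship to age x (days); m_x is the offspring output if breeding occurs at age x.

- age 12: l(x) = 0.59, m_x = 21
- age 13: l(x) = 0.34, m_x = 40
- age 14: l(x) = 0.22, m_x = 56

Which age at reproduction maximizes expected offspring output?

13

Expected offspring if breeding at age x = l(x) × m_x:
  age 12: 0.59 × 21 = 12.390
  age 13: 0.34 × 40 = 13.600
  age 14: 0.22 × 56 = 12.320
Maximum at age 13 (13.600).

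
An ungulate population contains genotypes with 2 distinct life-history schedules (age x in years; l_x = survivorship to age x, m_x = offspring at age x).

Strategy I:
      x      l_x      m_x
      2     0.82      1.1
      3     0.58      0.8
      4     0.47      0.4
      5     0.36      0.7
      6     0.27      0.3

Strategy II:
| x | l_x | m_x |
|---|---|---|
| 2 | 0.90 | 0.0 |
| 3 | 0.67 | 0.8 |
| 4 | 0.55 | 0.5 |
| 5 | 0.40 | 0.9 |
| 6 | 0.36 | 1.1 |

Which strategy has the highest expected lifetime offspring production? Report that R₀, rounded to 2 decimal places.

Strategy I: R₀ = 0.82×1.1 + 0.58×0.8 + 0.47×0.4 + 0.36×0.7 + 0.27×0.3 = 1.8870
Strategy II: R₀ = 0.90×0.0 + 0.67×0.8 + 0.55×0.5 + 0.40×0.9 + 0.36×1.1 = 1.5670
Highest R₀: strategy I with 1.8870.

1.89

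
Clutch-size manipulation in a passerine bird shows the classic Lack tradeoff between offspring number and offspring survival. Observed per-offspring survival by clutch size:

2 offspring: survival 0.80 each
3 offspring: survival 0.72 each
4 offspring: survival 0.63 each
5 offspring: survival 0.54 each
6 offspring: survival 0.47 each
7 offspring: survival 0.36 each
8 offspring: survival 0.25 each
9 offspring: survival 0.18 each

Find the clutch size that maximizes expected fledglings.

6

Expected fledglings = c × s(c):
  c=2: 2 × 0.80 = 1.600
  c=3: 3 × 0.72 = 2.160
  c=4: 4 × 0.63 = 2.520
  c=5: 5 × 0.54 = 2.700
  c=6: 6 × 0.47 = 2.820
  c=7: 7 × 0.36 = 2.520
  c=8: 8 × 0.25 = 2.000
  c=9: 9 × 0.18 = 1.620
Maximum at c = 6 (2.820 fledglings).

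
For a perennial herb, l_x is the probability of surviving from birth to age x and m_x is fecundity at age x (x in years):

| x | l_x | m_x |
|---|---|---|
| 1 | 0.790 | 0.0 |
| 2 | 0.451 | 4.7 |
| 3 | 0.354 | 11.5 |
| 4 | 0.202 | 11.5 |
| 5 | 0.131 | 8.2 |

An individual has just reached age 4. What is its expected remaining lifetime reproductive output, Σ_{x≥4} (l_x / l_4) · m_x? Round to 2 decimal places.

16.82

l_4 = 0.202. Conditional survival from age 4 to x is l_x / l_4.
  x=4: (0.202/0.202) × 11.5 = 11.5000
  x=5: (0.131/0.202) × 8.2 = 5.3178
Sum = 11.5000 + 5.3178 = 16.8178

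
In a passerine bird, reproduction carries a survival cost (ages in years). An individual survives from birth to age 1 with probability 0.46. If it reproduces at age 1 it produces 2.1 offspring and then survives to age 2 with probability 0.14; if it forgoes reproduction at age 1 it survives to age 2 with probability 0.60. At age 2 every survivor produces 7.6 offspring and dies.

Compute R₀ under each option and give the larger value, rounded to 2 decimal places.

breed at age 1: R₀ = 0.46 × (2.1 + 0.14 × 7.6) = 0.46 × 3.1640 = 1.4554
delay to age 2: R₀ = 0.46 × (0.60 × 7.6) = 0.46 × 4.5600 = 2.0976
Higher: delay to age 2 (2.0976).

2.10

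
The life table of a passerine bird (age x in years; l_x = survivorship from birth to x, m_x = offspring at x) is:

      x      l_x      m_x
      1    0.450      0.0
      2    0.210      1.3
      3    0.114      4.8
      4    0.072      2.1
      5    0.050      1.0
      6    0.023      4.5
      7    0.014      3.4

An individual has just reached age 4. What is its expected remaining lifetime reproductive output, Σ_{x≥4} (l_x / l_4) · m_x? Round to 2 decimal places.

4.89

l_4 = 0.072. Conditional survival from age 4 to x is l_x / l_4.
  x=4: (0.072/0.072) × 2.1 = 2.1000
  x=5: (0.050/0.072) × 1.0 = 0.6944
  x=6: (0.023/0.072) × 4.5 = 1.4375
  x=7: (0.014/0.072) × 3.4 = 0.6611
Sum = 2.1000 + 0.6944 + 1.4375 + 0.6611 = 4.8931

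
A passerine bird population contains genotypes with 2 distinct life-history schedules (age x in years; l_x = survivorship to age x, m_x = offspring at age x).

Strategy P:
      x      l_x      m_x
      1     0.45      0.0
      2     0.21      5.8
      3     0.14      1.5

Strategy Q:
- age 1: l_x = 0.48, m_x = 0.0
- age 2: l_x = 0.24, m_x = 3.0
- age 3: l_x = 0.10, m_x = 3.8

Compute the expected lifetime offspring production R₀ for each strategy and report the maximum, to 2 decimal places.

1.43

Strategy P: R₀ = 0.45×0.0 + 0.21×5.8 + 0.14×1.5 = 1.4280
Strategy Q: R₀ = 0.48×0.0 + 0.24×3.0 + 0.10×3.8 = 1.1000
Highest R₀: strategy P with 1.4280.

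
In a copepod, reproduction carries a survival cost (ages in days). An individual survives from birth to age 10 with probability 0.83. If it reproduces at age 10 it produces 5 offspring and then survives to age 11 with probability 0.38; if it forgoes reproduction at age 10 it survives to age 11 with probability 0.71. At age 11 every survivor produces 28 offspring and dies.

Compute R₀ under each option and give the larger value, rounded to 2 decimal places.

breed at age 10: R₀ = 0.83 × (5 + 0.38 × 28) = 0.83 × 15.6400 = 12.9812
delay to age 11: R₀ = 0.83 × (0.71 × 28) = 0.83 × 19.8800 = 16.5004
Higher: delay to age 11 (16.5004).

16.50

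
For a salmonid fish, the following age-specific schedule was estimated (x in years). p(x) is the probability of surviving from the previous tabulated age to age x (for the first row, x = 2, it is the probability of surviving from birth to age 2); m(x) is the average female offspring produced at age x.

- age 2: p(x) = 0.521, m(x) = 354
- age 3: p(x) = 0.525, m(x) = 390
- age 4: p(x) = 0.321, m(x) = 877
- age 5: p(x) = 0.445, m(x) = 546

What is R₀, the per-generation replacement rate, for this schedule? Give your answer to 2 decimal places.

389.44

Survivorship from birth: l_x = p_2·p_3·…·p_x.
  l_2 = 0.52100
  l_3 = 0.27353
  l_4 = 0.08780
  l_5 = 0.03907
R₀ = Σ l_x m(x):
  age 2: 0.52100 × 354 = 184.4340
  age 3: 0.27353 × 390 = 106.6767
  age 4: 0.08780 × 877 = 77.0006
  age 5: 0.03907 × 546 = 21.3322
R₀ = 184.4340 + 106.6767 + 77.0006 + 21.3322 = 389.4435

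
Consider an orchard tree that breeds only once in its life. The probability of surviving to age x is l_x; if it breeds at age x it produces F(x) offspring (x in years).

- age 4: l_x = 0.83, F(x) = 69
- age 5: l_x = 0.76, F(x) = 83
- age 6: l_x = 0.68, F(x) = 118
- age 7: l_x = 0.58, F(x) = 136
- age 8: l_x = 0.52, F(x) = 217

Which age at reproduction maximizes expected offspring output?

8

Expected offspring if breeding at age x = l_x × F(x):
  age 4: 0.83 × 69 = 57.270
  age 5: 0.76 × 83 = 63.080
  age 6: 0.68 × 118 = 80.240
  age 7: 0.58 × 136 = 78.880
  age 8: 0.52 × 217 = 112.840
Maximum at age 8 (112.840).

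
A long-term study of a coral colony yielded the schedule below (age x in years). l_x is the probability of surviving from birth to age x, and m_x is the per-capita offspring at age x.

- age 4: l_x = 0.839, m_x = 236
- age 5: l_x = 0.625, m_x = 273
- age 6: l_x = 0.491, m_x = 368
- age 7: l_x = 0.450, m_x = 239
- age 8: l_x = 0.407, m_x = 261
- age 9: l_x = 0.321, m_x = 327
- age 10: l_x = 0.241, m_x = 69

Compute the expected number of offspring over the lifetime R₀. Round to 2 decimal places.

884.69

R₀ = Σ l_x m_x:
  age 4: 0.839 × 236 = 198.0040
  age 5: 0.625 × 273 = 170.6250
  age 6: 0.491 × 368 = 180.6880
  age 7: 0.450 × 239 = 107.5500
  age 8: 0.407 × 261 = 106.2270
  age 9: 0.321 × 327 = 104.9670
  age 10: 0.241 × 69 = 16.6290
R₀ = 198.0040 + 170.6250 + 180.6880 + 107.5500 + 106.2270 + 104.9670 + 16.6290 = 884.6900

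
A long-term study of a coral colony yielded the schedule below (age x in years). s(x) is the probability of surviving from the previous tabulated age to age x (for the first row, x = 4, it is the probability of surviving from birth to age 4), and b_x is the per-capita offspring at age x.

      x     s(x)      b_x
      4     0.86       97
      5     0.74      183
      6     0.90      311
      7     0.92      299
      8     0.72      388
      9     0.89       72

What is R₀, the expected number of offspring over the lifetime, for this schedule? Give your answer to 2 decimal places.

707.08

Survivorship from birth: l_x = s_4·s_5·…·s_x.
  l_4 = 0.86000
  l_5 = 0.63640
  l_6 = 0.57276
  l_7 = 0.52694
  l_8 = 0.37940
  l_9 = 0.33766
R₀ = Σ l_x b_x:
  age 4: 0.86000 × 97 = 83.4200
  age 5: 0.63640 × 183 = 116.4612
  age 6: 0.57276 × 311 = 178.1284
  age 7: 0.52694 × 299 = 157.5551
  age 8: 0.37940 × 388 = 147.2072
  age 9: 0.33766 × 72 = 24.3115
R₀ = 83.4200 + 116.4612 + 178.1284 + 157.5551 + 147.2072 + 24.3115 = 707.0833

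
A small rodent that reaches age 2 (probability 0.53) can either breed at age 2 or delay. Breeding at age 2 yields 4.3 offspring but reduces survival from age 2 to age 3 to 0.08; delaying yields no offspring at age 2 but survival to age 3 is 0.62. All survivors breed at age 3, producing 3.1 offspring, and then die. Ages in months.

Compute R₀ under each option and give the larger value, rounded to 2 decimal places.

breed at age 2: R₀ = 0.53 × (4.3 + 0.08 × 3.1) = 0.53 × 4.5480 = 2.4104
delay to age 3: R₀ = 0.53 × (0.62 × 3.1) = 0.53 × 1.9220 = 1.0187
Higher: breed at age 2 (2.4104).

2.41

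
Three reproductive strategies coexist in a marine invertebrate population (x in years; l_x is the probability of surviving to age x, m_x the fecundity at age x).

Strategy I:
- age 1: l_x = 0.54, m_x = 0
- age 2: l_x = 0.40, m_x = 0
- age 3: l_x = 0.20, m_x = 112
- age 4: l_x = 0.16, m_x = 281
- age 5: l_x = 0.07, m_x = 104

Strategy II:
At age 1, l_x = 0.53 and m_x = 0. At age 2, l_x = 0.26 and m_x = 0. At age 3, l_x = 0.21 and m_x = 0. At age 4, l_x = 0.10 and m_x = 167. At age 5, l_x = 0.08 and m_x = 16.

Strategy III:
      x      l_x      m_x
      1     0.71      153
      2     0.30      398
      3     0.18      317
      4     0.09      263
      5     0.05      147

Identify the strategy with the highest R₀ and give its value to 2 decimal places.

Strategy I: R₀ = 0.54×0 + 0.40×0 + 0.20×112 + 0.16×281 + 0.07×104 = 74.6400
Strategy II: R₀ = 0.53×0 + 0.26×0 + 0.21×0 + 0.10×167 + 0.08×16 = 17.9800
Strategy III: R₀ = 0.71×153 + 0.30×398 + 0.18×317 + 0.09×263 + 0.05×147 = 316.1100
Highest R₀: strategy III with 316.1100.

316.11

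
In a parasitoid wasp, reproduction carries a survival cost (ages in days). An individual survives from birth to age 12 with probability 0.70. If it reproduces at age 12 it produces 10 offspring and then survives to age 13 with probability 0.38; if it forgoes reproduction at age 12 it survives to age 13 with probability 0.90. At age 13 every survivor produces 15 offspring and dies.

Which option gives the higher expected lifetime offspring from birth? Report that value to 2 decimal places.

10.99

breed at age 12: R₀ = 0.70 × (10 + 0.38 × 15) = 0.70 × 15.7000 = 10.9900
delay to age 13: R₀ = 0.70 × (0.90 × 15) = 0.70 × 13.5000 = 9.4500
Higher: breed at age 12 (10.9900).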